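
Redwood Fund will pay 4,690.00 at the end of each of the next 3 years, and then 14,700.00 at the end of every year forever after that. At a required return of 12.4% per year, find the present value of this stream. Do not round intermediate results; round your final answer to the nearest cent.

PV of 3-year annuity: 4,690.00 × [1 − (1+0.124)^−3] / 0.124 = 11187.60992
Perpetuity value at year 3: 14,700.00 / 0.124 = 118548.38710
PV of perpetuity: 118548.38710 / (1+0.124)^3 = 83482.74408
Total PV = 11187.60992 + 83482.74408 = 94670.35399

94670.35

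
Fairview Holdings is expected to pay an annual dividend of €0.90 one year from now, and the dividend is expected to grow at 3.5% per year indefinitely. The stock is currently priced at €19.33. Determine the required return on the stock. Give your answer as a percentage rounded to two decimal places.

P = D₁/(r − g) ⇒ r = D₁/P + g = €0.9000/€19.33 + 0.035 = 0.046560 + 0.035 = 0.081560

8.16%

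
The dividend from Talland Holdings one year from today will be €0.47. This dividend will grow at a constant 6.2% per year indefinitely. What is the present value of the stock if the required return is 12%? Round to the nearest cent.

Growing perpetuity: P = D₁ / (r − g) = €0.4700 / (0.12 − 0.062) = €8.10

€8.10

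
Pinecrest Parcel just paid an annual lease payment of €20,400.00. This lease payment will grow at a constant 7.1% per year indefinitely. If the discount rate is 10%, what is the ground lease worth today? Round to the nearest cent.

D₁ = D₀ × (1 + g) = €20,400.00 × 1.071 = €21,848.4000
Growing perpetuity: P = D₁ / (r − g) = €21,848.4000 / (0.1 − 0.071) = €753,393.10

€753393.10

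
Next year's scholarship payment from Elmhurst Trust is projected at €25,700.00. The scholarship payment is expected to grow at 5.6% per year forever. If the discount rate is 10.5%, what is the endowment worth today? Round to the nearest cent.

€524489.80

Growing perpetuity: P = D₁ / (r − g) = €25,700.0000 / (0.105 − 0.056) = €524,489.80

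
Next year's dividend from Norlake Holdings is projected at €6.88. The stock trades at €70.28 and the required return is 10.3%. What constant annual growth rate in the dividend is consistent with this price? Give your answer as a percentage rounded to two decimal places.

P = D₁/(r−g) ⇒ g = r − D₁/P = 0.103 − €6.88/€70.28 = 0.005106

0.51%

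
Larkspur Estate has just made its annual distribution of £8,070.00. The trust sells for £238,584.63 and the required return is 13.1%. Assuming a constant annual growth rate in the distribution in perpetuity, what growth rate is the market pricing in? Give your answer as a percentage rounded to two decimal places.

P = D₀(1+g)/(r−g) ⇒ P(r−g) = D₀(1+g) ⇒ g(P+D₀) = P·r − D₀
g = (P·r − D₀)/(P + D₀) = (£238,584.63×0.131 − £8,070.00) / (£238,584.63 + £8,070.00) = 0.093996

9.40%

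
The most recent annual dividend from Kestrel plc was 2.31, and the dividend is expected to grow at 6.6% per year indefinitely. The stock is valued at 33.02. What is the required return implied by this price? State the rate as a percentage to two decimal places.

D₁ = 2.31 × 1.066 = 2.4625
P = D₁/(r − g) ⇒ r = D₁/P + g = 2.4625/33.02 + 0.066 = 0.074575 + 0.066 = 0.140575

14.06%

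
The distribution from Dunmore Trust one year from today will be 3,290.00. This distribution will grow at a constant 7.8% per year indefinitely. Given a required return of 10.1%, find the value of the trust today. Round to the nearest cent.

Growing perpetuity: P = D₁ / (r − g) = 3,290.0000 / (0.101 − 0.078) = 143,043.48

143043.48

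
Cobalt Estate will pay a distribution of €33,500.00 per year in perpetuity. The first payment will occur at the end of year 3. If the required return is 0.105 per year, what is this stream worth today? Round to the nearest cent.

Value at end of year 2: C / r = €33,500.00 / 0.105 = €319,047.6190
Discount to today: PV = €319,047.6190 / (1 + 0.105)^2 = €319,047.6190 / 1.221025 = €261,294.91

€261294.91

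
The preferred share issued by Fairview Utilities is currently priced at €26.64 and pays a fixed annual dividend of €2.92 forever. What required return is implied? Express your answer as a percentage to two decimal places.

10.96%

P = C/r ⇒ r = C/P = €2.92/€26.64 = 0.109610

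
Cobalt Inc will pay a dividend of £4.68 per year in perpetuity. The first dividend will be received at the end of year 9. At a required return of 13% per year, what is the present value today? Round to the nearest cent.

£13.54

Value at end of year 8: C / r = £4.68 / 0.13 = £36.0000
Discount to today: PV = £36.0000 / (1 + 0.13)^8 = £36.0000 / 2.658444 = £13.54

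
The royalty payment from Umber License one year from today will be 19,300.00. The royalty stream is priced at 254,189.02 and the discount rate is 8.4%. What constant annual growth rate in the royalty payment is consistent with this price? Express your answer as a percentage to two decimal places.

0.81%

P = D₁/(r−g) ⇒ g = r − D₁/P = 0.084 − 19,300.00/254,189.02 = 0.008072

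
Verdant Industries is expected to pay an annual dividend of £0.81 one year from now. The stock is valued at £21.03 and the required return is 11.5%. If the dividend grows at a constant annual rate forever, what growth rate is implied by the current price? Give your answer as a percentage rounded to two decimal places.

7.65%

P = D₁/(r−g) ⇒ g = r − D₁/P = 0.115 − £0.81/£21.03 = 0.076484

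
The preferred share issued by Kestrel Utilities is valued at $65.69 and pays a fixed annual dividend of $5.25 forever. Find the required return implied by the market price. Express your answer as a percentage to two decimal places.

P = C/r ⇒ r = C/P = $5.25/$65.69 = 0.079921

7.99%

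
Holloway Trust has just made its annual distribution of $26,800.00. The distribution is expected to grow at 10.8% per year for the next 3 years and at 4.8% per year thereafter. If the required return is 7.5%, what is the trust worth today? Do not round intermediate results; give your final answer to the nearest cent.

$1224444.48

D_1 = 29694.40000
D_2 = 32901.39520
D_3 = 36454.74588
Terminal value at year 3: TV = D_3×(1+g_2)/(r−g_2) = 38204.57368/0.027 = 1414984.21052
P_0 = D_1/(1+r)^1 + D_2/(1+r)^2 + D_3/(1+r)^3 + TV/(1+r)^3
    = 27622.69767 + 28470.65025 + 29344.63301 + 1139006.49594 = 1224444.47688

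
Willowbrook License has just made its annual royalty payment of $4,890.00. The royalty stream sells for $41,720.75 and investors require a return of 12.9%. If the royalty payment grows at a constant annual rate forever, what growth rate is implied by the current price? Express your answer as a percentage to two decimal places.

1.06%

P = D₀(1+g)/(r−g) ⇒ P(r−g) = D₀(1+g) ⇒ g(P+D₀) = P·r − D₀
g = (P·r − D₀)/(P + D₀) = ($41,720.75×0.129 − $4,890.00) / ($41,720.75 + $4,890.00) = 0.010555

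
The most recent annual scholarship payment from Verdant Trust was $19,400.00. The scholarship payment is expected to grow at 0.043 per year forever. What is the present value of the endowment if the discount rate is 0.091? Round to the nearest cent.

D₁ = D₀ × (1 + g) = $19,400.00 × 1.043 = $20,234.2000
Growing perpetuity: P = D₁ / (r − g) = $20,234.2000 / (0.091 − 0.043) = $421,545.83

$421545.83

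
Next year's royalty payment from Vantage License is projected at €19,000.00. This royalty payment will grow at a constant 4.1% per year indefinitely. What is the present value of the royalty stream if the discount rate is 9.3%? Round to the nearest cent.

€365384.62

Growing perpetuity: P = D₁ / (r − g) = €19,000.0000 / (0.093 − 0.041) = €365,384.62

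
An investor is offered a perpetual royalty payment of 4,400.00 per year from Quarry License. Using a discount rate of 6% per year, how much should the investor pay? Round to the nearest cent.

73333.33

Level perpetuity: PV = C / r = 4,400.00 / 0.06 = 73,333.33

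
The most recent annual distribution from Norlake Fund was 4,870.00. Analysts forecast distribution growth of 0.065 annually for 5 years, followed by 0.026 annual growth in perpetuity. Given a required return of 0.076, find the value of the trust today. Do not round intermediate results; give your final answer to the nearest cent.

D_1 = 5186.55000
D_2 = 5523.67575
D_3 = 5882.71467
D_4 = 6265.09113
D_5 = 6672.32205
Terminal value at year 5: TV = D_5×(1+g_2)/(r−g_2) = 6845.80242/0.05 = 136916.04848
P_0 = D_1/(1+r)^1 + D_2/(1+r)^2 + D_3/(1+r)^3 + D_4/(1+r)^4 + D_5/(1+r)^5 + TV/(1+r)^5
    = 4820.21375 + 4770.93648 + 4722.16296 + 4673.88806 + 4626.10668 + 94927.70905 = 118541.01698

118541.02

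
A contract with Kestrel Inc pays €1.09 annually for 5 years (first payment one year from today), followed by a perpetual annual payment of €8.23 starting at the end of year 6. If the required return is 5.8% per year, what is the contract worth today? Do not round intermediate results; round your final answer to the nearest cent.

€111.66

PV of 5-year annuity: €1.09 × [1 − (1+0.058)^−5] / 0.058 = 4.61657
Perpetuity value at year 5: €8.23 / 0.058 = 141.89655
PV of perpetuity: 141.89655 / (1+0.058)^5 = 107.03936
Total PV = 4.61657 + 107.03936 = 111.65593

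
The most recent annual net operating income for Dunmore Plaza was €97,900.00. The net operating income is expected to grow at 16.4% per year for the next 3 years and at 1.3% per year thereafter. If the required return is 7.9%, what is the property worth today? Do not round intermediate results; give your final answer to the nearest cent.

€2228890.62

D_1 = 113955.60000
D_2 = 132644.31840
D_3 = 154397.98662
Terminal value at year 3: TV = D_3×(1+g_2)/(r−g_2) = 156405.16044/0.066 = 2369775.15824
P_0 = D_1/(1+r)^1 + D_2/(1+r)^2 + D_3/(1+r)^3 + TV/(1+r)^3
    = 105612.23355 + 113932.01098 + 122907.19257 + 1886439.18296 = 2228890.62007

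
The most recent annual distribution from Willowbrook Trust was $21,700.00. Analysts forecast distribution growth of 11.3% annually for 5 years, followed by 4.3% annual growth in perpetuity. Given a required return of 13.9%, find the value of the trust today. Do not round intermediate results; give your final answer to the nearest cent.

D_1 = 24152.10000
D_2 = 26881.28730
D_3 = 29918.87276
D_4 = 33299.70539
D_5 = 37062.57210
Terminal value at year 5: TV = D_5×(1+g_2)/(r−g_2) = 38656.26270/0.096 = 402669.40309
P_0 = D_1/(1+r)^1 + D_2/(1+r)^2 + D_3/(1+r)^3 + D_4/(1+r)^4 + D_5/(1+r)^5 + TV/(1+r)^5
    = 21204.65320 + 20720.61371 + 20247.62341 + 19785.43007 + 19333.78724 + 210053.54265 = 311345.65029

$311345.65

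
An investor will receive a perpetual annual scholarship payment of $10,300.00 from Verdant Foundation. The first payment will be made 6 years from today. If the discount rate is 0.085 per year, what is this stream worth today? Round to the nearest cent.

Value at end of year 5: C / r = $10,300.00 / 0.085 = $121,176.4706
Discount to today: PV = $121,176.4706 / (1 + 0.085)^5 = $121,176.4706 / 1.503657 = $80,587.86

$80587.86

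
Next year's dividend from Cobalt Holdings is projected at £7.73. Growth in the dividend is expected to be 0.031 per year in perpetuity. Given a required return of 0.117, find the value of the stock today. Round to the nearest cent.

£89.88

Growing perpetuity: P = D₁ / (r − g) = £7.7300 / (0.117 − 0.031) = £89.88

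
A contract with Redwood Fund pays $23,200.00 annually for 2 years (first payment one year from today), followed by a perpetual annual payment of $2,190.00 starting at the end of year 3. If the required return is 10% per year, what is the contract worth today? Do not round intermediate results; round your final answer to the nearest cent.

PV of 2-year annuity: $23,200.00 × [1 − (1+0.1)^−2] / 0.1 = 40264.46281
Perpetuity value at year 2: $2,190.00 / 0.1 = 21900.00000
PV of perpetuity: 21900.00000 / (1+0.1)^2 = 18099.17355
Total PV = 40264.46281 + 18099.17355 = 58363.63636

$58363.64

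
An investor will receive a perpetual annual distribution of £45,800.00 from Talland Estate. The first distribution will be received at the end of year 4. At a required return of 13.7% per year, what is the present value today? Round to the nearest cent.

Value at end of year 3: C / r = £45,800.00 / 0.137 = £334,306.5693
Discount to today: PV = £334,306.5693 / (1 + 0.137)^3 = £334,306.5693 / 1.469878 = £227,438.26

£227438.26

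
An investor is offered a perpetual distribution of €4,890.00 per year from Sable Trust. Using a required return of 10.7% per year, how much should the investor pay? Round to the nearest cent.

€45700.93

Level perpetuity: PV = C / r = €4,890.00 / 0.107 = €45,700.93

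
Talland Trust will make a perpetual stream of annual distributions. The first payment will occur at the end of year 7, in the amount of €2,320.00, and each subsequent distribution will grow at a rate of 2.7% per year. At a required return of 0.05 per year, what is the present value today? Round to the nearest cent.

Value at end of year 6: C₁ / (r − g) = €2,320.00 / (0.05 − 0.027) = €100,869.5652
Discount to today: PV = €100,869.5652 / (1 + 0.05)^6 = €100,869.5652 / 1.340096 = €75,270.42

€75270.42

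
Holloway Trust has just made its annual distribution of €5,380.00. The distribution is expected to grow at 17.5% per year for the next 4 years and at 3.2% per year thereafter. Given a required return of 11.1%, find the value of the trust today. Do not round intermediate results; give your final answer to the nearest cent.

D_1 = 6321.50000
D_2 = 7427.76250
D_3 = 8727.62094
D_4 = 10254.95460
Terminal value at year 4: TV = D_4×(1+g_2)/(r−g_2) = 10583.11315/0.079 = 133963.45758
P_0 = D_1/(1+r)^1 + D_2/(1+r)^2 + D_3/(1+r)^3 + D_4/(1+r)^4 + TV/(1+r)^4
    = 5689.91899 + 6017.69110 + 6364.34478 + 6730.96770 + 87928.59068 = 112731.51325

€112731.51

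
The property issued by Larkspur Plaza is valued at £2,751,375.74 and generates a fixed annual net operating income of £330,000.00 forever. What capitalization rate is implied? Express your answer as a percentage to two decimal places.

11.99%

P = C/r ⇒ r = C/P = £330,000.00/£2,751,375.74 = 0.119940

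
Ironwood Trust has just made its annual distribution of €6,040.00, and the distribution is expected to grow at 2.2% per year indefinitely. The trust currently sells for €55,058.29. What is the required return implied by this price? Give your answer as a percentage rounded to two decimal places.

13.41%

D₁ = €6,040.00 × 1.022 = €6,172.8800
P = D₁/(r − g) ⇒ r = D₁/P + g = €6,172.8800/€55,058.29 + 0.022 = 0.112115 + 0.022 = 0.134115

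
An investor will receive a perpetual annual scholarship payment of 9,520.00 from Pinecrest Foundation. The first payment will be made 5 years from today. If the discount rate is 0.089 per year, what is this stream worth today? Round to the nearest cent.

Value at end of year 4: C / r = 9,520.00 / 0.089 = 106,966.2921
Discount to today: PV = 106,966.2921 / (1 + 0.089)^4 = 106,966.2921 / 1.406409 = 76,056.34

76056.34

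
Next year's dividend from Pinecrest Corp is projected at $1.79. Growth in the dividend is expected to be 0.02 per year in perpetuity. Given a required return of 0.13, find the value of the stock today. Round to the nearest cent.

Growing perpetuity: P = D₁ / (r − g) = $1.7900 / (0.13 − 0.02) = $16.27

$16.27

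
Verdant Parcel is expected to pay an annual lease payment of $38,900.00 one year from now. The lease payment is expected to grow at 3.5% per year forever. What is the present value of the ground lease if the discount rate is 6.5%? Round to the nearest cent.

Growing perpetuity: P = D₁ / (r − g) = $38,900.0000 / (0.065 − 0.035) = $1,296,666.67

$1296666.67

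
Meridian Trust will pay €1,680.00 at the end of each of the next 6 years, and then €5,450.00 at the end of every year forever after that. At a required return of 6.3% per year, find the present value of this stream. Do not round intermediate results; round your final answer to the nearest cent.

PV of 6-year annuity: €1,680.00 × [1 − (1+0.063)^−6] / 0.063 = 8183.80789
Perpetuity value at year 6: €5,450.00 / 0.063 = 86507.93651
PV of perpetuity: 86507.93651 / (1+0.063)^6 = 59959.27400
Total PV = 8183.80789 + 59959.27400 = 68143.08189

€68143.08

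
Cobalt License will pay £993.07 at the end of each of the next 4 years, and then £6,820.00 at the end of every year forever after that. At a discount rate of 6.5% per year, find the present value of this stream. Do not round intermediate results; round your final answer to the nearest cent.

PV of 4-year annuity: £993.07 × [1 − (1+0.065)^−4] / 0.065 = 3402.05782
Perpetuity value at year 4: £6,820.00 / 0.065 = 104923.07692
PV of perpetuity: 104923.07692 / (1+0.065)^4 = 81559.13046
Total PV = 3402.05782 + 81559.13046 = 84961.18828

£84961.19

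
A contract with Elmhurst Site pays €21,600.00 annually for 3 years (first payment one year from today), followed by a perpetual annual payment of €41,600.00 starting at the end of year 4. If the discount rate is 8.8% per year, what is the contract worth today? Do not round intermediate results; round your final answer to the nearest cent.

€421920.38

PV of 3-year annuity: €21,600.00 × [1 − (1+0.088)^−3] / 0.088 = 54871.44279
Perpetuity value at year 3: €41,600.00 / 0.088 = 472727.27273
PV of perpetuity: 472727.27273 / (1+0.088)^3 = 367048.93846
Total PV = 54871.44279 + 367048.93846 = 421920.38125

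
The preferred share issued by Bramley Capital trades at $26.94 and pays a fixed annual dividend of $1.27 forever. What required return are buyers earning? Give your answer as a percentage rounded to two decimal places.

P = C/r ⇒ r = C/P = $1.27/$26.94 = 0.047142

4.71%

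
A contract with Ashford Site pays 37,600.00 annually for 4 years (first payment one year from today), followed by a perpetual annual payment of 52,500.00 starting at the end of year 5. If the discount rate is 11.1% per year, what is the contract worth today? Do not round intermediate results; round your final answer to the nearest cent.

PV of 4-year annuity: 37,600.00 × [1 − (1+0.111)^−4] / 0.111 = 116403.33143
Perpetuity value at year 4: 52,500.00 / 0.111 = 472972.97297
PV of perpetuity: 472972.97297 / (1+0.111)^4 = 310441.72563
Total PV = 116403.33143 + 310441.72563 = 426845.05706

426845.06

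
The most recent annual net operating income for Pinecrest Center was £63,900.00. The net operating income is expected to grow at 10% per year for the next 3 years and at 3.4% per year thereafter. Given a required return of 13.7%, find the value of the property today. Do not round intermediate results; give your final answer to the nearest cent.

D_1 = 70290.00000
D_2 = 77319.00000
D_3 = 85050.90000
Terminal value at year 3: TV = D_3×(1+g_2)/(r−g_2) = 87942.63060/0.103 = 853811.94757
P_0 = D_1/(1+r)^1 + D_2/(1+r)^2 + D_3/(1+r)^3 + TV/(1+r)^3
    = 61820.58047 + 59808.82896 + 57862.54340 + 580872.52311 = 760364.47595

£760364.48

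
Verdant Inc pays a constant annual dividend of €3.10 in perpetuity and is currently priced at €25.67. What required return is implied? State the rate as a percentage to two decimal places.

P = C/r ⇒ r = C/P = €3.10/€25.67 = 0.120764

12.08%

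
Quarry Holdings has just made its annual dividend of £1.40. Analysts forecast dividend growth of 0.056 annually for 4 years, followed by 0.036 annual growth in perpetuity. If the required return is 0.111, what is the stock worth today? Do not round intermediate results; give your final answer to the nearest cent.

£20.72

D_1 = 1.47840
D_2 = 1.56119
D_3 = 1.64862
D_4 = 1.74094
Terminal value at year 4: TV = D_4×(1+g_2)/(r−g_2) = 1.80361/0.075 = 24.04818
P_0 = D_1/(1+r)^1 + D_2/(1+r)^2 + D_3/(1+r)^3 + D_4/(1+r)^4 + TV/(1+r)^4
    = 1.33069 + 1.26482 + 1.20220 + 1.14269 + 15.78432 = 20.72472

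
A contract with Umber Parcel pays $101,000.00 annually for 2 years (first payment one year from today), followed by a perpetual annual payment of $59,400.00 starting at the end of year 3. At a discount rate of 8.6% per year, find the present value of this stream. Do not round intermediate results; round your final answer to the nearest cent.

$764275.68

PV of 2-year annuity: $101,000.00 × [1 − (1+0.086)^−2] / 0.086 = 178638.89652
Perpetuity value at year 2: $59,400.00 / 0.086 = 690697.67442
PV of perpetuity: 690697.67442 / (1+0.086)^2 = 585636.77884
Total PV = 178638.89652 + 585636.77884 = 764275.67536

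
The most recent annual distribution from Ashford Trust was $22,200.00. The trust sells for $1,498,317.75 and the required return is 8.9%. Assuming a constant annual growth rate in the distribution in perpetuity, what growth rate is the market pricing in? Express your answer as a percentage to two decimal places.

P = D₀(1+g)/(r−g) ⇒ P(r−g) = D₀(1+g) ⇒ g(P+D₀) = P·r − D₀
g = (P·r − D₀)/(P + D₀) = ($1,498,317.75×0.089 − $22,200.00) / ($1,498,317.75 + $22,200.00) = 0.073100

7.31%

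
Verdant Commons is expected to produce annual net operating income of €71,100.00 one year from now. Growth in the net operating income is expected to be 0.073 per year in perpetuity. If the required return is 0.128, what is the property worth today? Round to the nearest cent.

€1292727.27

Growing perpetuity: P = D₁ / (r − g) = €71,100.0000 / (0.128 − 0.073) = €1,292,727.27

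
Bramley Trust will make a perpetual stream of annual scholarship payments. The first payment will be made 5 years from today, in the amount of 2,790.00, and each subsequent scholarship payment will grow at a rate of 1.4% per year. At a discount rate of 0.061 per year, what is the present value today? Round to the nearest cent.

Value at end of year 4: C₁ / (r − g) = 2,790.00 / (0.061 − 0.014) = 59,361.7021
Discount to today: PV = 59,361.7021 / (1 + 0.061)^4 = 59,361.7021 / 1.267248 = 46,843.01

46843.01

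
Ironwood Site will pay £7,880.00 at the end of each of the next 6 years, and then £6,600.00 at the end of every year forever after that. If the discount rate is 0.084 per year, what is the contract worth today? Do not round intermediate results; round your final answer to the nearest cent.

£84417.59

PV of 6-year annuity: £7,880.00 × [1 − (1+0.084)^−6] / 0.084 = 35990.43566
Perpetuity value at year 6: £6,600.00 / 0.084 = 78571.42857
PV of perpetuity: 78571.42857 / (1+0.084)^6 = 48427.15505
Total PV = 35990.43566 + 48427.15505 = 84417.59071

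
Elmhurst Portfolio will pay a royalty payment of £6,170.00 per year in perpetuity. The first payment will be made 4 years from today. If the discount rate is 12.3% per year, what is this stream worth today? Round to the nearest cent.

Value at end of year 3: C / r = £6,170.00 / 0.123 = £50,162.6016
Discount to today: PV = £50,162.6016 / (1 + 0.123)^3 = £50,162.6016 / 1.416248 = £35,419.37

£35419.37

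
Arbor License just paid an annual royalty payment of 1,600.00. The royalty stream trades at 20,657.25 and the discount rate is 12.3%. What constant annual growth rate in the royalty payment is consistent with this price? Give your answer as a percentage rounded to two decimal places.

4.23%

P = D₀(1+g)/(r−g) ⇒ P(r−g) = D₀(1+g) ⇒ g(P+D₀) = P·r − D₀
g = (P·r − D₀)/(P + D₀) = (20,657.25×0.123 − 1,600.00) / (20,657.25 + 1,600.00) = 0.042271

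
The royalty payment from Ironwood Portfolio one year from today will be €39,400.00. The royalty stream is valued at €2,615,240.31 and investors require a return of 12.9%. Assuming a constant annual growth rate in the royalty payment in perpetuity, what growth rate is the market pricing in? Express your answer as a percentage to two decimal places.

P = D₁/(r−g) ⇒ g = r − D₁/P = 0.129 − €39,400.00/€2,615,240.31 = 0.113934

11.39%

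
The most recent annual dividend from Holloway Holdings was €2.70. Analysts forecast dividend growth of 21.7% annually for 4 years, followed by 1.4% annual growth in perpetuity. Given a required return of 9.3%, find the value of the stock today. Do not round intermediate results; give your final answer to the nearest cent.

D_1 = 3.28590
D_2 = 3.99894
D_3 = 4.86671
D_4 = 5.92279
Terminal value at year 4: TV = D_4×(1+g_2)/(r−g_2) = 6.00571/0.079 = 76.02159
P_0 = D_1/(1+r)^1 + D_2/(1+r)^2 + D_3/(1+r)^3 + D_4/(1+r)^4 + TV/(1+r)^4
    = 3.00631 + 3.34738 + 3.72713 + 4.14997 + 53.26676 = 67.49756

€67.50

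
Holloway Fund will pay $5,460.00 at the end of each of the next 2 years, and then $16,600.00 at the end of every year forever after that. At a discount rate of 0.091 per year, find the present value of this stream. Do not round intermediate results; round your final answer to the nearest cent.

$162847.63

PV of 2-year annuity: $5,460.00 × [1 − (1+0.091)^−2] / 0.091 = 9591.73506
Perpetuity value at year 2: $16,600.00 / 0.091 = 182417.58242
PV of perpetuity: 182417.58242 / (1+0.091)^2 = 153255.89707
Total PV = 9591.73506 + 153255.89707 = 162847.63213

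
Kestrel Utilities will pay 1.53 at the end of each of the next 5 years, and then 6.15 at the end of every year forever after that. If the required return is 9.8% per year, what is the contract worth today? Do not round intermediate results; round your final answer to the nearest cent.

45.15

PV of 5-year annuity: 1.53 × [1 − (1+0.098)^−5] / 0.098 = 5.82966
Perpetuity value at year 5: 6.15 / 0.098 = 62.75510
PV of perpetuity: 62.75510 / (1+0.098)^5 = 39.32216
Total PV = 5.82966 + 39.32216 = 45.15182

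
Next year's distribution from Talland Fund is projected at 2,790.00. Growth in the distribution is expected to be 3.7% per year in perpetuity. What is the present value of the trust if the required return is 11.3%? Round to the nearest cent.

Growing perpetuity: P = D₁ / (r − g) = 2,790.0000 / (0.113 − 0.037) = 36,710.53

36710.53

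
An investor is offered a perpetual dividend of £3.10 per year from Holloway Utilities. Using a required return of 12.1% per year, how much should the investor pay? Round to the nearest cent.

Level perpetuity: PV = C / r = £3.10 / 0.121 = £25.62

£25.62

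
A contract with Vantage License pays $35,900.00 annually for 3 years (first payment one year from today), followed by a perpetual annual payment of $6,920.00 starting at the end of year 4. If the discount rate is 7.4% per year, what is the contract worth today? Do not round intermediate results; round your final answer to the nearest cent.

PV of 3-year annuity: $35,900.00 × [1 − (1+0.074)^−3] / 0.074 = 93528.64143
Perpetuity value at year 3: $6,920.00 / 0.074 = 93513.51351
PV of perpetuity: 93513.51351 / (1+0.074)^3 = 75485.15143
Total PV = 93528.64143 + 75485.15143 = 169013.79286

$169013.79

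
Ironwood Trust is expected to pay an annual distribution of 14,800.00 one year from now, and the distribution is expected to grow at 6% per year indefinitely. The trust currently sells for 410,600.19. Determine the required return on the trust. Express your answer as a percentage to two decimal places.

P = D₁/(r − g) ⇒ r = D₁/P + g = 14,800.0000/410,600.19 + 0.06 = 0.036045 + 0.06 = 0.096045

9.60%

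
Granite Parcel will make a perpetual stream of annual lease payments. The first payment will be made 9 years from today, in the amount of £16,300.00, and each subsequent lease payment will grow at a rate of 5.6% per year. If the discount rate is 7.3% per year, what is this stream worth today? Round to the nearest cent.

£545683.61

Value at end of year 8: C₁ / (r − g) = £16,300.00 / (0.073 − 0.056) = £958,823.5294
Discount to today: PV = £958,823.5294 / (1 + 0.073)^8 = £958,823.5294 / 1.757105 = £545,683.61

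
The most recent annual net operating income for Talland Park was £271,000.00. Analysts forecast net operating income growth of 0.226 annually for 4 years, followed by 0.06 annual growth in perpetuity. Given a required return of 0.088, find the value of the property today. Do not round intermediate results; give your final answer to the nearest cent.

£18015228.35

D_1 = 332246.00000
D_2 = 407333.59600
D_3 = 499390.98870
D_4 = 612253.35214
Terminal value at year 4: TV = D_4×(1+g_2)/(r−g_2) = 648988.55327/0.028 = 23178162.61678
P_0 = D_1/(1+r)^1 + D_2/(1+r)^2 + D_3/(1+r)^3 + D_4/(1+r)^4 + TV/(1+r)^4
    = 305373.16176 + 344106.15471 + 387751.97213 + 436933.74800 + 16541063.31724 = 18015228.35384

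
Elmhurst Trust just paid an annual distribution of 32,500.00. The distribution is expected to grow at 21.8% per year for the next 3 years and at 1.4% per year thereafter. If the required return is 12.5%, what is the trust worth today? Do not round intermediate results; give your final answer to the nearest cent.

D_1 = 39585.00000
D_2 = 48214.53000
D_3 = 58725.29754
Terminal value at year 3: TV = D_3×(1+g_2)/(r−g_2) = 59547.45171/0.111 = 536463.52888
P_0 = D_1/(1+r)^1 + D_2/(1+r)^2 + D_3/(1+r)^3 + TV/(1+r)^3
    = 35186.66667 + 38095.43111 + 41244.65342 + 376775.48256 = 491302.23375

491302.23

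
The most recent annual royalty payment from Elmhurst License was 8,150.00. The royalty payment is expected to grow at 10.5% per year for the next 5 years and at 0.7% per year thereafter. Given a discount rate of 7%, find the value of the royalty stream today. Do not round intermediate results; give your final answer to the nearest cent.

197944.34

D_1 = 9005.75000
D_2 = 9951.35375
D_3 = 10996.24589
D_4 = 12150.85171
D_5 = 13426.69114
Terminal value at year 5: TV = D_5×(1+g_2)/(r−g_2) = 13520.67798/0.063 = 214613.93620
P_0 = D_1/(1+r)^1 + D_2/(1+r)^2 + D_3/(1+r)^3 + D_4/(1+r)^4 + D_5/(1+r)^5 + TV/(1+r)^5
    = 8416.58879 + 8691.89776 + 8976.21218 + 9269.82659 + 9573.04522 + 153016.77043 = 197944.34097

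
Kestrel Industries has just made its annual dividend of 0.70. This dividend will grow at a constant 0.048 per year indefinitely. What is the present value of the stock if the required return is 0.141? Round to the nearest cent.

7.89

D₁ = D₀ × (1 + g) = 0.70 × 1.048 = 0.7336
Growing perpetuity: P = D₁ / (r − g) = 0.7336 / (0.141 − 0.048) = 7.89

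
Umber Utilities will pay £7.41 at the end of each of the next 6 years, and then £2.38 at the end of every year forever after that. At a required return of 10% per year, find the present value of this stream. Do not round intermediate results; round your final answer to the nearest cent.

PV of 6-year annuity: £7.41 × [1 − (1+0.1)^−6] / 0.1 = 32.27248
Perpetuity value at year 6: £2.38 / 0.1 = 23.80000
PV of perpetuity: 23.80000 / (1+0.1)^6 = 13.43448
Total PV = 32.27248 + 13.43448 = 45.70696

£45.71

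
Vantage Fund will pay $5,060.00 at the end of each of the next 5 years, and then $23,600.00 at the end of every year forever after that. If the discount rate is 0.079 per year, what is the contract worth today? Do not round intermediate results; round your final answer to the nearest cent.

$224513.82

PV of 5-year annuity: $5,060.00 × [1 − (1+0.079)^−5] / 0.079 = 20256.47277
Perpetuity value at year 5: $23,600.00 / 0.079 = 298734.17722
PV of perpetuity: 298734.17722 / (1+0.079)^5 = 204257.34770
Total PV = 20256.47277 + 204257.34770 = 224513.82047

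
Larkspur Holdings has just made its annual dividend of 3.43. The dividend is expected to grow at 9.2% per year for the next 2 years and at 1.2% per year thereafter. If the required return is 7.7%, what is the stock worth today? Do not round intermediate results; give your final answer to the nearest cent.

61.90

D_1 = 3.74556
D_2 = 4.09015
Terminal value at year 2: TV = D_2×(1+g_2)/(r−g_2) = 4.13923/0.065 = 63.68051
P_0 = D_1/(1+r)^1 + D_2/(1+r)^2 + TV/(1+r)^2
    = 3.47777 + 3.52621 + 54.90035 = 61.90433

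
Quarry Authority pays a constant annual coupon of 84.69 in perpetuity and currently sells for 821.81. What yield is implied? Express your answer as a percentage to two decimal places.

10.31%

P = C/r ⇒ r = C/P = 84.69/821.81 = 0.103053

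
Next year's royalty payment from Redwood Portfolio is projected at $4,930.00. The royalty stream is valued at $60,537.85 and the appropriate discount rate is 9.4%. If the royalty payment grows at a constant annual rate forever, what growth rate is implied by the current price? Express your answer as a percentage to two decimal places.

P = D₁/(r−g) ⇒ g = r − D₁/P = 0.094 − $4,930.00/$60,537.85 = 0.012563

1.26%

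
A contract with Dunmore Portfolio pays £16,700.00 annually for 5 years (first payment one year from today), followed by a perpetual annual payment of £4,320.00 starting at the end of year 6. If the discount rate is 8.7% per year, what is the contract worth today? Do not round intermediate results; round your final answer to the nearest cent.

PV of 5-year annuity: £16,700.00 × [1 − (1+0.087)^−5] / 0.087 = 65465.97277
Perpetuity value at year 5: £4,320.00 / 0.087 = 49655.17241
PV of perpetuity: 49655.17241 / (1+0.087)^5 = 32720.26209
Total PV = 65465.97277 + 32720.26209 = 98186.23486

£98186.23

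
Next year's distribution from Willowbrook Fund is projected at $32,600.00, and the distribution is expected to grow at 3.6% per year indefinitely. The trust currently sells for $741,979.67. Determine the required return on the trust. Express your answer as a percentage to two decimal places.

7.99%

P = D₁/(r − g) ⇒ r = D₁/P + g = $32,600.0000/$741,979.67 + 0.036 = 0.043937 + 0.036 = 0.079937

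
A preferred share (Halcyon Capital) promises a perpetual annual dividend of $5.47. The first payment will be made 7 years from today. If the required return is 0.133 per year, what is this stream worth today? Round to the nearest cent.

$19.44

Value at end of year 6: C / r = $5.47 / 0.133 = $41.1278
Discount to today: PV = $41.1278 / (1 + 0.133)^6 = $41.1278 / 2.115336 = $19.44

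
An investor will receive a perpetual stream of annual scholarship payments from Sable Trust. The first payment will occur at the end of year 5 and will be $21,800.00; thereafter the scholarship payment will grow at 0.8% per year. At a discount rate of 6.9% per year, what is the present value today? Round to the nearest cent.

$273662.85

Value at end of year 4: C₁ / (r − g) = $21,800.00 / (0.069 − 0.008) = $357,377.0492
Discount to today: PV = $357,377.0492 / (1 + 0.069)^4 = $357,377.0492 / 1.305903 = $273,662.85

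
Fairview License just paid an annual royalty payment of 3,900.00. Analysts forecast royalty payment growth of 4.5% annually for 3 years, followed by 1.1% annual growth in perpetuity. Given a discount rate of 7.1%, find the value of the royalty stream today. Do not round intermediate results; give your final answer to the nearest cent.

D_1 = 4075.50000
D_2 = 4258.89750
D_3 = 4450.54789
Terminal value at year 3: TV = D_3×(1+g_2)/(r−g_2) = 4499.50391/0.06 = 74991.73190
P_0 = D_1/(1+r)^1 + D_2/(1+r)^2 + D_3/(1+r)^3 + TV/(1+r)^3
    = 3805.32213 + 3712.94269 + 3622.80590 + 61044.27935 = 72185.35007

72185.35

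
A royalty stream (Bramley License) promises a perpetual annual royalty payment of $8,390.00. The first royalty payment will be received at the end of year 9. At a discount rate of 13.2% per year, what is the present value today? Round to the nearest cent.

$23573.10

Value at end of year 8: C / r = $8,390.00 / 0.132 = $63,560.6061
Discount to today: PV = $63,560.6061 / (1 + 0.132)^8 = $63,560.6061 / 2.696320 = $23,573.10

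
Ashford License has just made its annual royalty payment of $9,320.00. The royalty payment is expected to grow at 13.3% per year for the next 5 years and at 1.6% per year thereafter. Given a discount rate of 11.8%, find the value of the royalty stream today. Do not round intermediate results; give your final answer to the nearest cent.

$147741.16

D_1 = 10559.56000
D_2 = 11963.98148
D_3 = 13555.19102
D_4 = 15358.03142
D_5 = 17400.64960
Terminal value at year 5: TV = D_5×(1+g_2)/(r−g_2) = 17679.05999/0.102 = 173324.11760
P_0 = D_1/(1+r)^1 + D_2/(1+r)^2 + D_3/(1+r)^3 + D_4/(1+r)^4 + D_5/(1+r)^5 + TV/(1+r)^5
    = 9445.04472 + 9571.76715 + 9700.18978 + 9830.33544 + 9962.22724 + 99231.59684 = 147741.16118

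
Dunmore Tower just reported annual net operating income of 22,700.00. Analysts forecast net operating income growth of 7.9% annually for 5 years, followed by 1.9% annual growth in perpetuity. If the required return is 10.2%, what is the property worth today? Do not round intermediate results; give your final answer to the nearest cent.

D_1 = 24493.30000
D_2 = 26428.27070
D_3 = 28516.10409
D_4 = 30768.87631
D_5 = 33199.61754
Terminal value at year 5: TV = D_5×(1+g_2)/(r−g_2) = 33830.41027/0.083 = 407595.30445
P_0 = D_1/(1+r)^1 + D_2/(1+r)^2 + D_3/(1+r)^3 + D_4/(1+r)^4 + D_5/(1+r)^5 + TV/(1+r)^5
    = 22226.22505 + 21762.33832 + 21308.13343 + 20863.40832 + 20427.96514 + 250796.34308 = 357384.41334

357384.41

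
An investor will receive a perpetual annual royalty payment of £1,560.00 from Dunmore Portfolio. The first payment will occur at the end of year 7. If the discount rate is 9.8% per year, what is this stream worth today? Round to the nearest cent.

Value at end of year 6: C / r = £1,560.00 / 0.098 = £15,918.3673
Discount to today: PV = £15,918.3673 / (1 + 0.098)^6 = £15,918.3673 / 1.752323 = £9,084.15

£9084.15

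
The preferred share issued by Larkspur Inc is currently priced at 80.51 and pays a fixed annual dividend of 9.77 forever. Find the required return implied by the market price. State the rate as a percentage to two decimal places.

12.14%

P = C/r ⇒ r = C/P = 9.77/80.51 = 0.121351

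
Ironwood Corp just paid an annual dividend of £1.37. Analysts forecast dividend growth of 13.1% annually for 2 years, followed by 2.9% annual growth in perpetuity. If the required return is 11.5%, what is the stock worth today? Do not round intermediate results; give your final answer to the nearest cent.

D_1 = 1.54947
D_2 = 1.75245
Terminal value at year 2: TV = D_2×(1+g_2)/(r−g_2) = 1.80327/0.086 = 20.96827
P_0 = D_1/(1+r)^1 + D_2/(1+r)^2 + TV/(1+r)^2
    = 1.38966 + 1.40960 + 16.86603 = 19.66529

£19.67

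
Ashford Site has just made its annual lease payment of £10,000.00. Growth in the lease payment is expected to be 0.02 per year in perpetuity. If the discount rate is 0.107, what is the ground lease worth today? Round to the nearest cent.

D₁ = D₀ × (1 + g) = £10,000.00 × 1.02 = £10,200.0000
Growing perpetuity: P = D₁ / (r − g) = £10,200.0000 / (0.107 − 0.02) = £117,241.38

£117241.38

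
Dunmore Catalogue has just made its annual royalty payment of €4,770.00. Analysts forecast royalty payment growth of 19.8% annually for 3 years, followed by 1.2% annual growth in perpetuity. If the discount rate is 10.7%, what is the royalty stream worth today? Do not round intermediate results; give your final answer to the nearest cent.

€81196.79

D_1 = 5714.46000
D_2 = 6845.92308
D_3 = 8201.41585
Terminal value at year 3: TV = D_3×(1+g_2)/(r−g_2) = 8299.83284/0.095 = 87366.66147
P_0 = D_1/(1+r)^1 + D_2/(1+r)^2 + D_3/(1+r)^3 + TV/(1+r)^3
    = 5162.11382 + 5586.46103 + 6045.69134 + 64402.52246 = 81196.78865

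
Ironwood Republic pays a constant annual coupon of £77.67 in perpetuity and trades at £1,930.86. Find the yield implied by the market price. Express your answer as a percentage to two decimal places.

4.02%

P = C/r ⇒ r = C/P = £77.67/£1,930.86 = 0.040226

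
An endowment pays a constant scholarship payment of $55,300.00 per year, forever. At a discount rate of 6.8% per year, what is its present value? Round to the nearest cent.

$813235.29

Level perpetuity: PV = C / r = $55,300.00 / 0.068 = $813,235.29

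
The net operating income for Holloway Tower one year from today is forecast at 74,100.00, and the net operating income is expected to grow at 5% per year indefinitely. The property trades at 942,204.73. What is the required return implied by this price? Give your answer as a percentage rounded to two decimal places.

12.86%

P = D₁/(r − g) ⇒ r = D₁/P + g = 74,100.0000/942,204.73 + 0.05 = 0.078645 + 0.05 = 0.128645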